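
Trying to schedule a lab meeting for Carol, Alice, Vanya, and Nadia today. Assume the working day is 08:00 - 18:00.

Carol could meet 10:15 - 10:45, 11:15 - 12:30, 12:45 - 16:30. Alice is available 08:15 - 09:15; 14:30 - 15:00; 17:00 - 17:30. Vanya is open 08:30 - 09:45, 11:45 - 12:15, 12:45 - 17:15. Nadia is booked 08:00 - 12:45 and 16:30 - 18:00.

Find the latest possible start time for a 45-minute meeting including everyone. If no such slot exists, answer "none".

Carol free: 10:15-10:45, 11:15-12:30, 12:45-16:30.
Alice free: 08:15-09:15, 14:30-15:00, 17:00-17:30.
Vanya free: 08:30-09:45, 11:45-12:15, 12:45-17:15.
Nadia free: 12:45-16:30 (invert busy blocks within the working day).
Carol ∩ Alice: 14:30-15:00.
Carol ∩ Alice ∩ Vanya: 14:30-15:00.
Carol ∩ Alice ∩ Vanya ∩ Nadia: 14:30-15:00.
No common window is at least 45 minutes long.

none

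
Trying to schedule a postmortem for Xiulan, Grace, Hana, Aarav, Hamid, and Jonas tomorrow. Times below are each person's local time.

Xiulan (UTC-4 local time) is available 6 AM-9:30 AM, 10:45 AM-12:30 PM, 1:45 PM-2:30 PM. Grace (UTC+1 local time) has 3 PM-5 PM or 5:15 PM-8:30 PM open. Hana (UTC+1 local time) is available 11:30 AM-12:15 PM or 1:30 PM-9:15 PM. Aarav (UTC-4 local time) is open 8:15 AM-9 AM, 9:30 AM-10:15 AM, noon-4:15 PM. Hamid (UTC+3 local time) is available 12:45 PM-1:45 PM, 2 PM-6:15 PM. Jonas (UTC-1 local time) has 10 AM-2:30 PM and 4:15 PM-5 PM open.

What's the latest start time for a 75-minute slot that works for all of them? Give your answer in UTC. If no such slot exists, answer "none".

none

Xiulan in UTC: 10:00-13:30, 14:45-16:30, 17:45-18:30 (add 4h to convert from UTC-4).
Grace in UTC: 14:00-16:00, 16:15-19:30 (subtract 1h to convert from UTC+1).
Hana in UTC: 10:30-11:15, 12:30-20:15 (subtract 1h to convert from UTC+1).
Aarav in UTC: 12:15-13:00, 13:30-14:15, 16:00-20:15 (add 4h to convert from UTC-4).
Hamid in UTC: 09:45-10:45, 11:00-15:15 (subtract 3h to convert from UTC+3).
Jonas in UTC: 11:00-15:30, 17:15-18:00 (add 1h to convert from UTC-1).
Xiulan ∩ Grace: 14:45-16:00, 16:15-16:30, 17:45-18:30.
Xiulan ∩ Grace ∩ Hana: 14:45-16:00, 16:15-16:30, 17:45-18:30.
Xiulan ∩ Grace ∩ Hana ∩ Aarav: 16:15-16:30, 17:45-18:30.
Xiulan ∩ Grace ∩ Hana ∩ Aarav ∩ Hamid: ∅.
Xiulan ∩ Grace ∩ Hana ∩ Aarav ∩ Hamid ∩ Jonas: ∅.
There is no time when everyone is free.
No common window is at least 75 minutes long.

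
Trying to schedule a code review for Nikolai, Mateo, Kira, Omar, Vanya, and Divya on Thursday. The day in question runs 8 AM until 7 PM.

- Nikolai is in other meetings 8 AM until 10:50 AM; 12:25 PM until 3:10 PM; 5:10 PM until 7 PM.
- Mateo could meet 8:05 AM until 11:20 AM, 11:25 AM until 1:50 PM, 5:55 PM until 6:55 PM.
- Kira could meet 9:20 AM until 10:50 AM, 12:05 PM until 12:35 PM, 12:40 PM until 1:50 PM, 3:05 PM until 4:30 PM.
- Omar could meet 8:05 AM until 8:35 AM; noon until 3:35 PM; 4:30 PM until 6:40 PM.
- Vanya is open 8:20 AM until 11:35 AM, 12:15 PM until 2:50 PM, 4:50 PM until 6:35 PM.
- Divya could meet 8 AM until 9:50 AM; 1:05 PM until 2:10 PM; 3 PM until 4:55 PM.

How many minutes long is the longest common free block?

0

Nikolai free: 10:50-12:25, 15:10-17:10 (invert busy blocks within the working day).
Mateo free: 08:05-11:20, 11:25-13:50, 17:55-18:55.
Kira free: 09:20-10:50, 12:05-12:35, 12:40-13:50, 15:05-16:30.
Omar free: 08:05-08:35, 12:00-15:35, 16:30-18:40.
Vanya free: 08:20-11:35, 12:15-14:50, 16:50-18:35.
Divya free: 08:00-09:50, 13:05-14:10, 15:00-16:55.
Nikolai ∩ Mateo: 10:50-11:20, 11:25-12:25.
Nikolai ∩ Mateo ∩ Kira: 12:05-12:25.
Nikolai ∩ Mateo ∩ Kira ∩ Omar: 12:05-12:25.
Nikolai ∩ Mateo ∩ Kira ∩ Omar ∩ Vanya: 12:15-12:25.
Nikolai ∩ Mateo ∩ Kira ∩ Omar ∩ Vanya ∩ Divya: ∅.
There is no time when everyone is free.
No common window exists, so the longest block is 0 minutes.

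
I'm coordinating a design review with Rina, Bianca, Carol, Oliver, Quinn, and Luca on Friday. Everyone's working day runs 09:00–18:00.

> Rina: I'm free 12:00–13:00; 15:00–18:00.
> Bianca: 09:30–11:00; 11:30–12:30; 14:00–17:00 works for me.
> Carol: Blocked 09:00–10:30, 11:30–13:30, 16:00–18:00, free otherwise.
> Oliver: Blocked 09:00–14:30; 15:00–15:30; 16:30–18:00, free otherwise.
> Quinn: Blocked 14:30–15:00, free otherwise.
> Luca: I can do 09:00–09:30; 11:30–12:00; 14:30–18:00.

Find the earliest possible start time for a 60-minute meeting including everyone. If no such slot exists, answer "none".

none

Rina free: 12:00-13:00, 15:00-18:00.
Bianca free: 09:30-11:00, 11:30-12:30, 14:00-17:00.
Carol free: 10:30-11:30, 13:30-16:00 (invert busy blocks within the working day).
Oliver free: 14:30-15:00, 15:30-16:30 (invert busy blocks within the working day).
Quinn free: 09:00-14:30, 15:00-18:00 (invert busy blocks within the working day).
Luca free: 09:00-09:30, 11:30-12:00, 14:30-18:00.
Rina ∩ Bianca: 12:00-12:30, 15:00-17:00.
Rina ∩ Bianca ∩ Carol: 15:00-16:00.
Rina ∩ Bianca ∩ Carol ∩ Oliver: 15:30-16:00.
Rina ∩ Bianca ∩ Carol ∩ Oliver ∩ Quinn: 15:30-16:00.
Rina ∩ Bianca ∩ Carol ∩ Oliver ∩ Quinn ∩ Luca: 15:30-16:00.
No common window is at least 60 minutes long.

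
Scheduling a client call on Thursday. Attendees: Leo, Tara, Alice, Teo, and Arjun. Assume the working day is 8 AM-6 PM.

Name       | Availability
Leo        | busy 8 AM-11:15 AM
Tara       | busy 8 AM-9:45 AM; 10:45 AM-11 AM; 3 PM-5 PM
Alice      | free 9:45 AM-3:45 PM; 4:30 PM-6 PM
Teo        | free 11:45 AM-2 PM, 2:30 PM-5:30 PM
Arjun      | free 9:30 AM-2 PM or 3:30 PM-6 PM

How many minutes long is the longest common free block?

Leo free: 11:15-18:00 (invert busy blocks within the working day).
Tara free: 09:45-10:45, 11:00-15:00, 17:00-18:00 (invert busy blocks within the working day).
Alice free: 09:45-15:45, 16:30-18:00.
Teo free: 11:45-14:00, 14:30-17:30.
Arjun free: 09:30-14:00, 15:30-18:00.
Leo ∩ Tara: 11:15-15:00, 17:00-18:00.
Leo ∩ Tara ∩ Alice: 11:15-15:00, 17:00-18:00.
Leo ∩ Tara ∩ Alice ∩ Teo: 11:45-14:00, 14:30-15:00, 17:00-17:30.
Leo ∩ Tara ∩ Alice ∩ Teo ∩ Arjun: 11:45-14:00, 17:00-17:30.
The longest is 11:45-14:00 at 135 minutes.

135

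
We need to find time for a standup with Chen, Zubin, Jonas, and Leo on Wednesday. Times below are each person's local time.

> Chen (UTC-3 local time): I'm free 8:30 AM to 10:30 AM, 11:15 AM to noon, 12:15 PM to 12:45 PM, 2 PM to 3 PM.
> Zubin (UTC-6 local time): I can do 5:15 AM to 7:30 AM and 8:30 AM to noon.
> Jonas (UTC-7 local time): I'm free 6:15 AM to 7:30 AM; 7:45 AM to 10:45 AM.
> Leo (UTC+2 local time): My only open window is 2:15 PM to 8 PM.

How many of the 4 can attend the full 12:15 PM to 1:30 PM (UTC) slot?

Chen in UTC: 11:30-13:30, 14:15-15:00, 15:15-15:45, 17:00-18:00 (add 3h to convert from UTC-3).
Zubin in UTC: 11:15-13:30, 14:30-18:00 (add 6h to convert from UTC-6).
Jonas in UTC: 13:15-14:30, 14:45-17:45 (add 7h to convert from UTC-7).
Leo in UTC: 12:15-18:00 (subtract 2h to convert from UTC+2).
Chen, Zubin, and Leo can make the full 12:15-13:30 slot — that's 3.

3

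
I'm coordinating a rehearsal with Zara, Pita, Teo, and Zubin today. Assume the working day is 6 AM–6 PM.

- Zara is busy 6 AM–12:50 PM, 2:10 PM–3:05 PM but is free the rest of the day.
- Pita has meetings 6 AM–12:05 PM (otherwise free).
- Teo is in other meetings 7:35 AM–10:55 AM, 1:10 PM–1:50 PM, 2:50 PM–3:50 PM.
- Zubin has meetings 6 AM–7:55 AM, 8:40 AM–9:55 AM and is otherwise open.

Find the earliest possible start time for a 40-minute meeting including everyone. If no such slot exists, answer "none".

15:50

Zara free: 12:50-14:10, 15:05-18:00 (invert busy blocks within the working day).
Pita free: 12:05-18:00 (invert busy blocks within the working day).
Teo free: 06:00-07:35, 10:55-13:10, 13:50-14:50, 15:50-18:00 (invert busy blocks within the working day).
Zubin free: 07:55-08:40, 09:55-18:00 (invert busy blocks within the working day).
Zara ∩ Pita: 12:50-14:10, 15:05-18:00.
Zara ∩ Pita ∩ Teo: 12:50-13:10, 13:50-14:10, 15:50-18:00.
Zara ∩ Pita ∩ Teo ∩ Zubin: 12:50-13:10, 13:50-14:10, 15:50-18:00.
The first common window of at least 40 minutes is 15:50-18:00, so the earliest start is 15:50.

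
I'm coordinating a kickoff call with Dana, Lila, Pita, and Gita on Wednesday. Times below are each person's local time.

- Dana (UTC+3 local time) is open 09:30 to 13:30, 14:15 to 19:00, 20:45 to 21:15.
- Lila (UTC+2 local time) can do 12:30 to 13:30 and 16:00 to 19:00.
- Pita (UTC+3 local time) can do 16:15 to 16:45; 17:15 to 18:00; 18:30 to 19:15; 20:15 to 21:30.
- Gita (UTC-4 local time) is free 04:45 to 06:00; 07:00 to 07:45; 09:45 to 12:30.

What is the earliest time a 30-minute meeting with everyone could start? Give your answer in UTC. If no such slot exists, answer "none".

14:15

Dana in UTC: 06:30-10:30, 11:15-16:00, 17:45-18:15 (subtract 3h to convert from UTC+3).
Lila in UTC: 10:30-11:30, 14:00-17:00 (subtract 2h to convert from UTC+2).
Pita in UTC: 13:15-13:45, 14:15-15:00, 15:30-16:15, 17:15-18:30 (subtract 3h to convert from UTC+3).
Gita in UTC: 08:45-10:00, 11:00-11:45, 13:45-16:30 (add 4h to convert from UTC-4).
Dana ∩ Lila: 11:15-11:30, 14:00-16:00.
Dana ∩ Lila ∩ Pita: 14:15-15:00, 15:30-16:00.
Dana ∩ Lila ∩ Pita ∩ Gita: 14:15-15:00, 15:30-16:00.
Those are the intersection windows.
The first common window of at least 30 minutes is 14:15-15:00, so the earliest start is 14:15.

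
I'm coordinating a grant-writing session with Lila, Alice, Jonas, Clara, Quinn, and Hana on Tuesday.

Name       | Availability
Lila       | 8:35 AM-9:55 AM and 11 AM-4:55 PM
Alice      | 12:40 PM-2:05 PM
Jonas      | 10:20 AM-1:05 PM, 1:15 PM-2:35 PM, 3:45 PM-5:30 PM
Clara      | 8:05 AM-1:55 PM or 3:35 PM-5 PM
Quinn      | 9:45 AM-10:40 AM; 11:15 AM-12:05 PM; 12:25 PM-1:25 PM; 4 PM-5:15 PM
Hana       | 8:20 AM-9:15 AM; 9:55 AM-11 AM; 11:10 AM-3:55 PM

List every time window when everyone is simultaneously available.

Lila ∩ Alice: 12:40-14:05.
Lila ∩ Alice ∩ Jonas: 12:40-13:05, 13:15-14:05.
Lila ∩ Alice ∩ Jonas ∩ Clara: 12:40-13:05, 13:15-13:55.
Lila ∩ Alice ∩ Jonas ∩ Clara ∩ Quinn: 12:40-13:05, 13:15-13:25.
Lila ∩ Alice ∩ Jonas ∩ Clara ∩ Quinn ∩ Hana: 12:40-13:05, 13:15-13:25.
So the common availability across everyone is 12:40-13:05, 13:15-13:25.

12:40-13:05, 13:15-13:25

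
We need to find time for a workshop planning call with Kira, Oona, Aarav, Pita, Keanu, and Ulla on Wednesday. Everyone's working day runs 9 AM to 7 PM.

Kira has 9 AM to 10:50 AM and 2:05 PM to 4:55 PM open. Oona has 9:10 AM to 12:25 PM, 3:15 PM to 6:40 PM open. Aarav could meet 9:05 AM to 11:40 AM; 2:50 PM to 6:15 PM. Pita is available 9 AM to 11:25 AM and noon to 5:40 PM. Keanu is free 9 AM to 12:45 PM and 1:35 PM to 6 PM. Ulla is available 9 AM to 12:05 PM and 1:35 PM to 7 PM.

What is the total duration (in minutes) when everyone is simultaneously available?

Kira ∩ Oona: 09:10-10:50, 15:15-16:55.
Kira ∩ Oona ∩ Aarav: 09:10-10:50, 15:15-16:55.
Kira ∩ Oona ∩ Aarav ∩ Pita: 09:10-10:50, 15:15-16:55.
Kira ∩ Oona ∩ Aarav ∩ Pita ∩ Keanu: 09:10-10:50, 15:15-16:55.
Kira ∩ Oona ∩ Aarav ∩ Pita ∩ Keanu ∩ Ulla: 09:10-10:50, 15:15-16:55.
Summing the common windows: 100 + 100 = 200 minutes.

200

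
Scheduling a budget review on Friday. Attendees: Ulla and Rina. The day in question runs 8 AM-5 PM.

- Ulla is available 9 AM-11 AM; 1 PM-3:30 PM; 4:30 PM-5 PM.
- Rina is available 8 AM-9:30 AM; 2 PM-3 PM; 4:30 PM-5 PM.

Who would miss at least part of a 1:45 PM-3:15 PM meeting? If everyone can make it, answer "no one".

Rina

Ulla: free for 13:45-15:15. Rina: not fully free for 13:45-15:15.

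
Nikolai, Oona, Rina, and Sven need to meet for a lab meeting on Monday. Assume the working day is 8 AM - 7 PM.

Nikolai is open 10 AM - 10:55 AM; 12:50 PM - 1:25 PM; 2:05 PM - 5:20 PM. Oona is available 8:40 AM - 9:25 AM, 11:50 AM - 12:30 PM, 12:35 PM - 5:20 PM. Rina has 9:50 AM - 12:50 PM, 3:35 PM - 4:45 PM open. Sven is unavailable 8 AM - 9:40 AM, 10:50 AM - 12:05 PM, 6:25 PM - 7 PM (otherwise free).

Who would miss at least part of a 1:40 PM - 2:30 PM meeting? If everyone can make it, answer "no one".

Nikolai, Rina

Nikolai free: 10:00-10:55, 12:50-13:25, 14:05-17:20.
Oona free: 08:40-09:25, 11:50-12:30, 12:35-17:20.
Rina free: 09:50-12:50, 15:35-16:45.
Sven free: 09:40-10:50, 12:05-18:25 (invert busy blocks within the working day).
Nikolai: not fully free for 13:40-14:30. Oona: free for 13:40-14:30. Rina: not fully free for 13:40-14:30. Sven: free for 13:40-14:30.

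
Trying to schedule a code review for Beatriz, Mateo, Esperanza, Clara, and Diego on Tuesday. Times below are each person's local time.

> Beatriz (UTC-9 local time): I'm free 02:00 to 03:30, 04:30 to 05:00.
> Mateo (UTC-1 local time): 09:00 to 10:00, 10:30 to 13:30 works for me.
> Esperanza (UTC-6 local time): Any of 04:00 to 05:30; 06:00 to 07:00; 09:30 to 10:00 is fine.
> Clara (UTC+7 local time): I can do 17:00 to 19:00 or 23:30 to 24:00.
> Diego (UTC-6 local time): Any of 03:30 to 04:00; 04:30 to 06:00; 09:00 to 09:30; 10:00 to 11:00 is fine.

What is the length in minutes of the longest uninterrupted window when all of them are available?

0

Beatriz in UTC: 11:00-12:30, 13:30-14:00 (add 9h to convert from UTC-9).
Mateo in UTC: 10:00-11:00, 11:30-14:30 (add 1h to convert from UTC-1).
Esperanza in UTC: 10:00-11:30, 12:00-13:00, 15:30-16:00 (add 6h to convert from UTC-6).
Clara in UTC: 10:00-12:00, 16:30-17:00 (subtract 7h to convert from UTC+7).
Diego in UTC: 09:30-10:00, 10:30-12:00, 15:00-15:30, 16:00-17:00 (add 6h to convert from UTC-6).
Beatriz ∩ Mateo: 11:30-12:30, 13:30-14:00.
Beatriz ∩ Mateo ∩ Esperanza: 12:00-12:30.
Beatriz ∩ Mateo ∩ Esperanza ∩ Clara: ∅.
Beatriz ∩ Mateo ∩ Esperanza ∩ Clara ∩ Diego: ∅.
There is no time when everyone is free.
No common window exists, so the longest block is 0 minutes.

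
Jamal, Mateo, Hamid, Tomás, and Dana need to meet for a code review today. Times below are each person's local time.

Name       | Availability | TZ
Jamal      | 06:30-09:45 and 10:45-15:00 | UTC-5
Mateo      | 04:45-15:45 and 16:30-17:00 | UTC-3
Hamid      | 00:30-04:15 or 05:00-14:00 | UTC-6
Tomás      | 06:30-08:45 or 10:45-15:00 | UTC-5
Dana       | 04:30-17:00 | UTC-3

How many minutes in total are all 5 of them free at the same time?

Jamal in UTC: 11:30-14:45, 15:45-20:00 (add 5h to convert from UTC-5).
Mateo in UTC: 07:45-18:45, 19:30-20:00 (add 3h to convert from UTC-3).
Hamid in UTC: 06:30-10:15, 11:00-20:00 (add 6h to convert from UTC-6).
Tomás in UTC: 11:30-13:45, 15:45-20:00 (add 5h to convert from UTC-5).
Dana in UTC: 07:30-20:00 (add 3h to convert from UTC-3).
Jamal ∩ Mateo: 11:30-14:45, 15:45-18:45, 19:30-20:00.
Jamal ∩ Mateo ∩ Hamid: 11:30-14:45, 15:45-18:45, 19:30-20:00.
Jamal ∩ Mateo ∩ Hamid ∩ Tomás: 11:30-13:45, 15:45-18:45, 19:30-20:00.
Jamal ∩ Mateo ∩ Hamid ∩ Tomás ∩ Dana: 11:30-13:45, 15:45-18:45, 19:30-20:00.
Summing the common windows: 135 + 180 + 30 = 345 minutes.

345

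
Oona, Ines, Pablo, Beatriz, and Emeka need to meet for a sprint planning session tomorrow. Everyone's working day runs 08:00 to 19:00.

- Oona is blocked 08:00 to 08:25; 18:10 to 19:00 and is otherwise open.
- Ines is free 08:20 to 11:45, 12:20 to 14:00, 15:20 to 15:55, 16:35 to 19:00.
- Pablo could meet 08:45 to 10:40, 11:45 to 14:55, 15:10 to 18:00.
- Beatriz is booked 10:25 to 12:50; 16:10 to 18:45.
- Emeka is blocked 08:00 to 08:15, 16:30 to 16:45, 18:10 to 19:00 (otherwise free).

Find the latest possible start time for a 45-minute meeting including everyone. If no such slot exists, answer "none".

Oona free: 08:25-18:10 (invert busy blocks within the working day).
Ines free: 08:20-11:45, 12:20-14:00, 15:20-15:55, 16:35-19:00.
Pablo free: 08:45-10:40, 11:45-14:55, 15:10-18:00.
Beatriz free: 08:00-10:25, 12:50-16:10, 18:45-19:00 (invert busy blocks within the working day).
Emeka free: 08:15-16:30, 16:45-18:10 (invert busy blocks within the working day).
Oona ∩ Ines: 08:25-11:45, 12:20-14:00, 15:20-15:55, 16:35-18:10.
Oona ∩ Ines ∩ Pablo: 08:45-10:40, 12:20-14:00, 15:20-15:55, 16:35-18:00.
Oona ∩ Ines ∩ Pablo ∩ Beatriz: 08:45-10:25, 12:50-14:00, 15:20-15:55.
Oona ∩ Ines ∩ Pablo ∩ Beatriz ∩ Emeka: 08:45-10:25, 12:50-14:00, 15:20-15:55.
The last common window of at least 45 minutes is 12:50-14:00; a 45-minute meeting can start as late as 13:15 and still end by 14:00.

13:15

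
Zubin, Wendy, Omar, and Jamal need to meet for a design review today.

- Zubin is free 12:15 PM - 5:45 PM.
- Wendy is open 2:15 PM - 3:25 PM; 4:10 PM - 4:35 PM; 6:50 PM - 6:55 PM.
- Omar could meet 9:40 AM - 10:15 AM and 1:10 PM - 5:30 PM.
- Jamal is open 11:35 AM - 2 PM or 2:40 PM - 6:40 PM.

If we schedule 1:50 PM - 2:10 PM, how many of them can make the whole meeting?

Zubin and Omar can make the full 13:50-14:10 slot — that's 2.

2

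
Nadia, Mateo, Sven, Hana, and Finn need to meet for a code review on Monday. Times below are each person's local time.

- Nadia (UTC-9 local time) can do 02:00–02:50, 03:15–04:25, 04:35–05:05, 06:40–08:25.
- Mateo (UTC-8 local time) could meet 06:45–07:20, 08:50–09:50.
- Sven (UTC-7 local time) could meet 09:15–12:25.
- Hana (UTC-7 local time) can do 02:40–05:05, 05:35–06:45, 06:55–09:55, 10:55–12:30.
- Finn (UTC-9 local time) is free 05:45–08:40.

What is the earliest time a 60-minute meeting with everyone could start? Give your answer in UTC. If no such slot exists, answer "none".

none

Nadia in UTC: 11:00-11:50, 12:15-13:25, 13:35-14:05, 15:40-17:25 (add 9h to convert from UTC-9).
Mateo in UTC: 14:45-15:20, 16:50-17:50 (add 8h to convert from UTC-8).
Sven in UTC: 16:15-19:25 (add 7h to convert from UTC-7).
Hana in UTC: 09:40-12:05, 12:35-13:45, 13:55-16:55, 17:55-19:30 (add 7h to convert from UTC-7).
Finn in UTC: 14:45-17:40 (add 9h to convert from UTC-9).
Nadia ∩ Mateo: 16:50-17:25.
Nadia ∩ Mateo ∩ Sven: 16:50-17:25.
Nadia ∩ Mateo ∩ Sven ∩ Hana: 16:50-16:55.
Nadia ∩ Mateo ∩ Sven ∩ Hana ∩ Finn: 16:50-16:55.
So the common availability across everyone is 16:50-16:55.
No common window is at least 60 minutes long.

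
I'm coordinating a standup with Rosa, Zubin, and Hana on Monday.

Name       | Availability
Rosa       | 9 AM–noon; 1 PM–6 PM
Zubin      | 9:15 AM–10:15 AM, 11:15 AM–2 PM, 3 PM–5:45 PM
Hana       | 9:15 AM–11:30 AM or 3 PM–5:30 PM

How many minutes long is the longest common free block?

Rosa ∩ Zubin: 09:15-10:15, 11:15-12:00, 13:00-14:00, 15:00-17:45.
Rosa ∩ Zubin ∩ Hana: 09:15-10:15, 11:15-11:30, 15:00-17:30.
The longest is 15:00-17:30 at 150 minutes.

150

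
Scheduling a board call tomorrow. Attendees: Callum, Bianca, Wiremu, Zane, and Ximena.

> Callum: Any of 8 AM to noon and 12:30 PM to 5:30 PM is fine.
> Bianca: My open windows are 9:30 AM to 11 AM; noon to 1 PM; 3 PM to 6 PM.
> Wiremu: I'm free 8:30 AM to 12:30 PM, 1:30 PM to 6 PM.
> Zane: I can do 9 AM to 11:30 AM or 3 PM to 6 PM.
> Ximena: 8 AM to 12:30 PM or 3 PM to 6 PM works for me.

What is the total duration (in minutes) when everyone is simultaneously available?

Callum ∩ Bianca: 09:30-11:00, 12:30-13:00, 15:00-17:30.
Callum ∩ Bianca ∩ Wiremu: 09:30-11:00, 15:00-17:30.
Callum ∩ Bianca ∩ Wiremu ∩ Zane: 09:30-11:00, 15:00-17:30.
Callum ∩ Bianca ∩ Wiremu ∩ Zane ∩ Ximena: 09:30-11:00, 15:00-17:30.
So the common availability across everyone is 09:30-11:00, 15:00-17:30.
Summing the common windows: 90 + 150 = 240 minutes.

240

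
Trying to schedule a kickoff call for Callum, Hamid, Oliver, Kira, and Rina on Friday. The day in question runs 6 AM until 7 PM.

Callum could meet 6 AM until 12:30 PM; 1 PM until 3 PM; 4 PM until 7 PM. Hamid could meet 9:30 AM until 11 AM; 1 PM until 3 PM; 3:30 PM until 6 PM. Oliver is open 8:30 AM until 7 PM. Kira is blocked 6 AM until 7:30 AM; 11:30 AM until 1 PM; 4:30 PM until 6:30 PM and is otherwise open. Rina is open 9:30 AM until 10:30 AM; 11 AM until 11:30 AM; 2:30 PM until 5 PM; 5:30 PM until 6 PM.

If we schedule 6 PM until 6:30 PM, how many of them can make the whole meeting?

Callum free: 06:00-12:30, 13:00-15:00, 16:00-19:00.
Hamid free: 09:30-11:00, 13:00-15:00, 15:30-18:00.
Oliver free: 08:30-19:00.
Kira free: 07:30-11:30, 13:00-16:30, 18:30-19:00 (invert busy blocks within the working day).
Rina free: 09:30-10:30, 11:00-11:30, 14:30-17:00, 17:30-18:00.
Callum and Oliver can make the full 18:00-18:30 slot — that's 2.

2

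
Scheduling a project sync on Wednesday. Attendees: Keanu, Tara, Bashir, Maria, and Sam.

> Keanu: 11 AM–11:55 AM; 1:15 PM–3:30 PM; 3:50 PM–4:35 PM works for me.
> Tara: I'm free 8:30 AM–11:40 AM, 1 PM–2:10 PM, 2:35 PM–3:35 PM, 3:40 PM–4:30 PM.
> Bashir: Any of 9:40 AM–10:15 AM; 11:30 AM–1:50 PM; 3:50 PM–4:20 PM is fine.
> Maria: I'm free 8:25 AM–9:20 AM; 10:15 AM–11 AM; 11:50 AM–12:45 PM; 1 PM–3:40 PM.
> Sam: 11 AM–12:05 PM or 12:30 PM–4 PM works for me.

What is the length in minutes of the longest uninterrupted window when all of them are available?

35

Keanu ∩ Tara: 11:00-11:40, 13:15-14:10, 14:35-15:30, 15:50-16:30.
Keanu ∩ Tara ∩ Bashir: 11:30-11:40, 13:15-13:50, 15:50-16:20.
Keanu ∩ Tara ∩ Bashir ∩ Maria: 13:15-13:50.
Keanu ∩ Tara ∩ Bashir ∩ Maria ∩ Sam: 13:15-13:50.
The longest is 13:15-13:50 at 35 minutes.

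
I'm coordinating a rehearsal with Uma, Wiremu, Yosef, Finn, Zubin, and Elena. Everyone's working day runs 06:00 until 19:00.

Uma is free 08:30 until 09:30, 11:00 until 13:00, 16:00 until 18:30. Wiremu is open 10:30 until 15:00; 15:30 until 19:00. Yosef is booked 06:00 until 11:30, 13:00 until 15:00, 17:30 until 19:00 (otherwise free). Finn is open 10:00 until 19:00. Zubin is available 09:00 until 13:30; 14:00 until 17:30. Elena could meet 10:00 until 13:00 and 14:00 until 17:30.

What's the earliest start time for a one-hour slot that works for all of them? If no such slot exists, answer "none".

11:30

Uma free: 08:30-09:30, 11:00-13:00, 16:00-18:30.
Wiremu free: 10:30-15:00, 15:30-19:00.
Yosef free: 11:30-13:00, 15:00-17:30 (invert busy blocks within the working day).
Finn free: 10:00-19:00.
Zubin free: 09:00-13:30, 14:00-17:30.
Elena free: 10:00-13:00, 14:00-17:30.
Uma ∩ Wiremu: 11:00-13:00, 16:00-18:30.
Uma ∩ Wiremu ∩ Yosef: 11:30-13:00, 16:00-17:30.
Uma ∩ Wiremu ∩ Yosef ∩ Finn: 11:30-13:00, 16:00-17:30.
Uma ∩ Wiremu ∩ Yosef ∩ Finn ∩ Zubin: 11:30-13:00, 16:00-17:30.
Uma ∩ Wiremu ∩ Yosef ∩ Finn ∩ Zubin ∩ Elena: 11:30-13:00, 16:00-17:30.
The first common window of at least 60 minutes is 11:30-13:00, so the earliest start is 11:30.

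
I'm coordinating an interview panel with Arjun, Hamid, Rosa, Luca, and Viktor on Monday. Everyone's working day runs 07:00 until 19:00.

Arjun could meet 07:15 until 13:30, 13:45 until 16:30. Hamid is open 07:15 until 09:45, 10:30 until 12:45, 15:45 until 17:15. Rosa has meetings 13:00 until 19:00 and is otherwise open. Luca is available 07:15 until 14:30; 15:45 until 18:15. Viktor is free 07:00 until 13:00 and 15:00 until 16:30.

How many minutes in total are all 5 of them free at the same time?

Arjun free: 07:15-13:30, 13:45-16:30.
Hamid free: 07:15-09:45, 10:30-12:45, 15:45-17:15.
Rosa free: 07:00-13:00 (invert busy blocks within the working day).
Luca free: 07:15-14:30, 15:45-18:15.
Viktor free: 07:00-13:00, 15:00-16:30.
Arjun ∩ Hamid: 07:15-09:45, 10:30-12:45, 15:45-16:30.
Arjun ∩ Hamid ∩ Rosa: 07:15-09:45, 10:30-12:45.
Arjun ∩ Hamid ∩ Rosa ∩ Luca: 07:15-09:45, 10:30-12:45.
Arjun ∩ Hamid ∩ Rosa ∩ Luca ∩ Viktor: 07:15-09:45, 10:30-12:45.
Summing the common windows: 150 + 135 = 285 minutes.

285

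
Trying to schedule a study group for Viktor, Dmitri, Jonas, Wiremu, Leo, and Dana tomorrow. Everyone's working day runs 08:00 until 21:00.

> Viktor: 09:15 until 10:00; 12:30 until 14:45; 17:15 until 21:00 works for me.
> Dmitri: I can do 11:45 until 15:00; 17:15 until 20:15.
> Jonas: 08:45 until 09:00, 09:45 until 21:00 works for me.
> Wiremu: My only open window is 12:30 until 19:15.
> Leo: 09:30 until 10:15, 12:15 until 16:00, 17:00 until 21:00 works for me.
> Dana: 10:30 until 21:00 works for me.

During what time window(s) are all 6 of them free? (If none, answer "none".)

Viktor ∩ Dmitri: 12:30-14:45, 17:15-20:15.
Viktor ∩ Dmitri ∩ Jonas: 12:30-14:45, 17:15-20:15.
Viktor ∩ Dmitri ∩ Jonas ∩ Wiremu: 12:30-14:45, 17:15-19:15.
Viktor ∩ Dmitri ∩ Jonas ∩ Wiremu ∩ Leo: 12:30-14:45, 17:15-19:15.
Viktor ∩ Dmitri ∩ Jonas ∩ Wiremu ∩ Leo ∩ Dana: 12:30-14:45, 17:15-19:15.

12:30-14:45, 17:15-19:15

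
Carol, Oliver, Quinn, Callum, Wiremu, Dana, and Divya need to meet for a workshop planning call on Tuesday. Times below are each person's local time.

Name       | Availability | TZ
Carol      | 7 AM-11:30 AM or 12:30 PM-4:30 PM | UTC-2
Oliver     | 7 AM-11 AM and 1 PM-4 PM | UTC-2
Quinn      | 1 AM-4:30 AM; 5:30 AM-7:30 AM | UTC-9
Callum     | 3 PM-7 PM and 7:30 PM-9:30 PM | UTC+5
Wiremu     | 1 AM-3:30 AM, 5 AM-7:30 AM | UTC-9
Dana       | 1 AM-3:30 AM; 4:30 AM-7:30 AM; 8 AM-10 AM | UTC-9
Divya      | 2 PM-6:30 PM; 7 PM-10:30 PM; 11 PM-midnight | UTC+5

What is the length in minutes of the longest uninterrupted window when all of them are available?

150

Carol in UTC: 09:00-13:30, 14:30-18:30 (add 2h to convert from UTC-2).
Oliver in UTC: 09:00-13:00, 15:00-18:00 (add 2h to convert from UTC-2).
Quinn in UTC: 10:00-13:30, 14:30-16:30 (add 9h to convert from UTC-9).
Callum in UTC: 10:00-14:00, 14:30-16:30 (subtract 5h to convert from UTC+5).
Wiremu in UTC: 10:00-12:30, 14:00-16:30 (add 9h to convert from UTC-9).
Dana in UTC: 10:00-12:30, 13:30-16:30, 17:00-19:00 (add 9h to convert from UTC-9).
Divya in UTC: 09:00-13:30, 14:00-17:30, 18:00-19:00 (subtract 5h to convert from UTC+5).
Carol ∩ Oliver: 09:00-13:00, 15:00-18:00.
Carol ∩ Oliver ∩ Quinn: 10:00-13:00, 15:00-16:30.
Carol ∩ Oliver ∩ Quinn ∩ Callum: 10:00-13:00, 15:00-16:30.
Carol ∩ Oliver ∩ Quinn ∩ Callum ∩ Wiremu: 10:00-12:30, 15:00-16:30.
Carol ∩ Oliver ∩ Quinn ∩ Callum ∩ Wiremu ∩ Dana: 10:00-12:30, 15:00-16:30.
Carol ∩ Oliver ∩ Quinn ∩ Callum ∩ Wiremu ∩ Dana ∩ Divya: 10:00-12:30, 15:00-16:30.
So the common availability across everyone is 10:00-12:30, 15:00-16:30.
The longest is 10:00-12:30 at 150 minutes.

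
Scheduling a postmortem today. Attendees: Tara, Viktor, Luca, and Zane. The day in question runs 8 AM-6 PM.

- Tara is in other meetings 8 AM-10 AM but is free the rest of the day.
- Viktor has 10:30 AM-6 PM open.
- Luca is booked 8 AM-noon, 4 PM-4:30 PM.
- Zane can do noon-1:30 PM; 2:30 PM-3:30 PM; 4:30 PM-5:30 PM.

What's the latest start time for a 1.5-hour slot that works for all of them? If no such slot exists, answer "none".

Tara free: 10:00-18:00 (invert busy blocks within the working day).
Viktor free: 10:30-18:00.
Luca free: 12:00-16:00, 16:30-18:00 (invert busy blocks within the working day).
Zane free: 12:00-13:30, 14:30-15:30, 16:30-17:30.
Tara ∩ Viktor: 10:30-18:00.
Tara ∩ Viktor ∩ Luca: 12:00-16:00, 16:30-18:00.
Tara ∩ Viktor ∩ Luca ∩ Zane: 12:00-13:30, 14:30-15:30, 16:30-17:30.
The last common window of at least 90 minutes is 12:00-13:30; a 90-minute meeting can start as late as 12:00 and still end by 13:30.

12:00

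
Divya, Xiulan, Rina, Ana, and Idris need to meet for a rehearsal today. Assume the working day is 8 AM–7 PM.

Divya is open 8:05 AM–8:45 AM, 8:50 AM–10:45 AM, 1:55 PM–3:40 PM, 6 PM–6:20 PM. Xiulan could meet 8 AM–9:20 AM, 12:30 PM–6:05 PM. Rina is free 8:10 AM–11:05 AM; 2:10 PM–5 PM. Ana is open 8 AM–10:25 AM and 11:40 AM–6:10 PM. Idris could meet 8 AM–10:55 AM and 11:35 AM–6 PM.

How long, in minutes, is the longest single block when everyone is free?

90

Divya ∩ Xiulan: 08:05-08:45, 08:50-09:20, 13:55-15:40, 18:00-18:05.
Divya ∩ Xiulan ∩ Rina: 08:10-08:45, 08:50-09:20, 14:10-15:40.
Divya ∩ Xiulan ∩ Rina ∩ Ana: 08:10-08:45, 08:50-09:20, 14:10-15:40.
Divya ∩ Xiulan ∩ Rina ∩ Ana ∩ Idris: 08:10-08:45, 08:50-09:20, 14:10-15:40.
Those are the intersection windows.
The longest is 14:10-15:40 at 90 minutes.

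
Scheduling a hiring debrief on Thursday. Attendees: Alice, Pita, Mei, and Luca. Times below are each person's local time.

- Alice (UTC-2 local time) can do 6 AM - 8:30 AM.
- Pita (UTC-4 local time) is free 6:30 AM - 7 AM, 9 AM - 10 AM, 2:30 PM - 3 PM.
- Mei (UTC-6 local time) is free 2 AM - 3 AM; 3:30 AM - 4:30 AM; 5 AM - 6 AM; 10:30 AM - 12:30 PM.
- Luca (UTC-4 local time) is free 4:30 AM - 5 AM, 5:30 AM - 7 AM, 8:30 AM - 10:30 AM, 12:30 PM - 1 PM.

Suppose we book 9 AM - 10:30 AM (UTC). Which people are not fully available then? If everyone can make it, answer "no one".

Luca, Mei, Pita

Alice in UTC: 08:00-10:30 (add 2h to convert from UTC-2).
Pita in UTC: 10:30-11:00, 13:00-14:00, 18:30-19:00 (add 4h to convert from UTC-4).
Mei in UTC: 08:00-09:00, 09:30-10:30, 11:00-12:00, 16:30-18:30 (add 6h to convert from UTC-6).
Luca in UTC: 08:30-09:00, 09:30-11:00, 12:30-14:30, 16:30-17:00 (add 4h to convert from UTC-4).
Alice: free for 09:00-10:30. Pita: not fully free for 09:00-10:30. Mei: not fully free for 09:00-10:30. Luca: not fully free for 09:00-10:30.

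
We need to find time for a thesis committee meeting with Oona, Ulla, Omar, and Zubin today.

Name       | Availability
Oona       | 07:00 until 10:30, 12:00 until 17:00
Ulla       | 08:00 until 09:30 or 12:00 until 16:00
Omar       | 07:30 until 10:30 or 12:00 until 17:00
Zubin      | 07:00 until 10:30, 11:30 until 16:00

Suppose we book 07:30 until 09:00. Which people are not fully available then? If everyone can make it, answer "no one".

Ulla

Oona: free for 07:30-09:00. Ulla: not fully free for 07:30-09:00. Omar: free for 07:30-09:00. Zubin: free for 07:30-09:00.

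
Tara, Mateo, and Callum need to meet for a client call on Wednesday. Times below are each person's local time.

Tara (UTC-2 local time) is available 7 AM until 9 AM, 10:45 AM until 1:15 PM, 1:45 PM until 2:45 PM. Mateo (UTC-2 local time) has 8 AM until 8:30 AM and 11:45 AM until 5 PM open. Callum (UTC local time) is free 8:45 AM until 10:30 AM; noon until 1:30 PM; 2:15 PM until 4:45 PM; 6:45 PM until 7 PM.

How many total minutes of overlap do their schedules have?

150

Tara in UTC: 09:00-11:00, 12:45-15:15, 15:45-16:45 (add 2h to convert from UTC-2).
Mateo in UTC: 10:00-10:30, 13:45-19:00 (add 2h to convert from UTC-2).
Callum in UTC: 08:45-10:30, 12:00-13:30, 14:15-16:45, 18:45-19:00.
Tara ∩ Mateo: 10:00-10:30, 13:45-15:15, 15:45-16:45.
Tara ∩ Mateo ∩ Callum: 10:00-10:30, 14:15-15:15, 15:45-16:45.
Those are the intersection windows.
Summing the common windows: 30 + 60 + 60 = 150 minutes.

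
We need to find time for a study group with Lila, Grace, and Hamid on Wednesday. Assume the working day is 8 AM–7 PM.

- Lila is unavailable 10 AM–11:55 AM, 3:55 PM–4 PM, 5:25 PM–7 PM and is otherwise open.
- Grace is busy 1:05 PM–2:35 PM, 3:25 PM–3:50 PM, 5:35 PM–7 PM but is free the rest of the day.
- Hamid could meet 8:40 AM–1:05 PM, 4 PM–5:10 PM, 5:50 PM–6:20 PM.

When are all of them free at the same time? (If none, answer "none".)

Lila free: 08:00-10:00, 11:55-15:55, 16:00-17:25 (invert busy blocks within the working day).
Grace free: 08:00-13:05, 14:35-15:25, 15:50-17:35 (invert busy blocks within the working day).
Hamid free: 08:40-13:05, 16:00-17:10, 17:50-18:20.
Lila ∩ Grace: 08:00-10:00, 11:55-13:05, 14:35-15:25, 15:50-15:55, 16:00-17:25.
Lila ∩ Grace ∩ Hamid: 08:40-10:00, 11:55-13:05, 16:00-17:10.

08:40-10:00, 11:55-13:05, 16:00-17:10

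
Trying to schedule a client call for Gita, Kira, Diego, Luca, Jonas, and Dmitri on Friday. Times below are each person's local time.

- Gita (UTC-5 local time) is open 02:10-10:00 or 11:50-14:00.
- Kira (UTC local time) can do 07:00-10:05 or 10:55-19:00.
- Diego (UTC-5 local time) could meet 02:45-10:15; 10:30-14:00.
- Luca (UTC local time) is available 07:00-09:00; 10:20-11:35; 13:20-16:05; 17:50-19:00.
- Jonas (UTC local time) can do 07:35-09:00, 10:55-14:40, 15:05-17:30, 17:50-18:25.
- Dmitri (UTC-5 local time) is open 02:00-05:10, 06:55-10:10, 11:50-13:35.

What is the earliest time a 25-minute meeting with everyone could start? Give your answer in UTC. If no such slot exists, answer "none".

07:45

Gita in UTC: 07:10-15:00, 16:50-19:00 (add 5h to convert from UTC-5).
Kira in UTC: 07:00-10:05, 10:55-19:00.
Diego in UTC: 07:45-15:15, 15:30-19:00 (add 5h to convert from UTC-5).
Luca in UTC: 07:00-09:00, 10:20-11:35, 13:20-16:05, 17:50-19:00.
Jonas in UTC: 07:35-09:00, 10:55-14:40, 15:05-17:30, 17:50-18:25.
Dmitri in UTC: 07:00-10:10, 11:55-15:10, 16:50-18:35 (add 5h to convert from UTC-5).
Gita ∩ Kira: 07:10-10:05, 10:55-15:00, 16:50-19:00.
Gita ∩ Kira ∩ Diego: 07:45-10:05, 10:55-15:00, 16:50-19:00.
Gita ∩ Kira ∩ Diego ∩ Luca: 07:45-09:00, 10:55-11:35, 13:20-15:00, 17:50-19:00.
Gita ∩ Kira ∩ Diego ∩ Luca ∩ Jonas: 07:45-09:00, 10:55-11:35, 13:20-14:40, 17:50-18:25.
Gita ∩ Kira ∩ Diego ∩ Luca ∩ Jonas ∩ Dmitri: 07:45-09:00, 13:20-14:40, 17:50-18:25.
The first common window of at least 25 minutes is 07:45-09:00, so the earliest start is 07:45.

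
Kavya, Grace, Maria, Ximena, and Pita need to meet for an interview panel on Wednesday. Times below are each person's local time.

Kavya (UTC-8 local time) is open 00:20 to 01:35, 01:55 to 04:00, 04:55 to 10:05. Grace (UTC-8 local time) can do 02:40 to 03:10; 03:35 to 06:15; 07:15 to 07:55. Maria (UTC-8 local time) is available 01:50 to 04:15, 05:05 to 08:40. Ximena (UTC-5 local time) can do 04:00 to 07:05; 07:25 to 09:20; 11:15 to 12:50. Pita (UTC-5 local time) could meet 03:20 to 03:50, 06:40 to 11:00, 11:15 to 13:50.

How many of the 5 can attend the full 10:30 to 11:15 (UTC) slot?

Kavya in UTC: 08:20-09:35, 09:55-12:00, 12:55-18:05 (add 8h to convert from UTC-8).
Grace in UTC: 10:40-11:10, 11:35-14:15, 15:15-15:55 (add 8h to convert from UTC-8).
Maria in UTC: 09:50-12:15, 13:05-16:40 (add 8h to convert from UTC-8).
Ximena in UTC: 09:00-12:05, 12:25-14:20, 16:15-17:50 (add 5h to convert from UTC-5).
Pita in UTC: 08:20-08:50, 11:40-16:00, 16:15-18:50 (add 5h to convert from UTC-5).
Kavya, Maria, and Ximena can make the full 10:30-11:15 slot — that's 3.

3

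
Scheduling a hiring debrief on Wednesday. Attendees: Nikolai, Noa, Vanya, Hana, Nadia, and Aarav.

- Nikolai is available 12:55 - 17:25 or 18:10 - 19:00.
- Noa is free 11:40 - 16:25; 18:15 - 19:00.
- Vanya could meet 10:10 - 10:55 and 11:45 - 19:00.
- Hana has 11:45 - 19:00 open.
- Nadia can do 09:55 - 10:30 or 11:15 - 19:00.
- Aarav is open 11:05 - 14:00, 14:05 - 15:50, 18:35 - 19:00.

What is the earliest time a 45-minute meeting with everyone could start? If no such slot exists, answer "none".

12:55

Nikolai ∩ Noa: 12:55-16:25, 18:15-19:00.
Nikolai ∩ Noa ∩ Vanya: 12:55-16:25, 18:15-19:00.
Nikolai ∩ Noa ∩ Vanya ∩ Hana: 12:55-16:25, 18:15-19:00.
Nikolai ∩ Noa ∩ Vanya ∩ Hana ∩ Nadia: 12:55-16:25, 18:15-19:00.
Nikolai ∩ Noa ∩ Vanya ∩ Hana ∩ Nadia ∩ Aarav: 12:55-14:00, 14:05-15:50, 18:35-19:00.
The first common window of at least 45 minutes is 12:55-14:00, so the earliest start is 12:55.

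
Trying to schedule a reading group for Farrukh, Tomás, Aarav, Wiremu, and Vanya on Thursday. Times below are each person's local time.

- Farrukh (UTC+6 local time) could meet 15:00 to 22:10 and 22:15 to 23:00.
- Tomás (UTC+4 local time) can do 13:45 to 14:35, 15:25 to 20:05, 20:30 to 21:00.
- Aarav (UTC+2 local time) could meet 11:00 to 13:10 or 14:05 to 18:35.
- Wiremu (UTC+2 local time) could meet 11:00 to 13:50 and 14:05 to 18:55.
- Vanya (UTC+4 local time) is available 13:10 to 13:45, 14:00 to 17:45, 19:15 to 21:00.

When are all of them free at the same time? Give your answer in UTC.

Farrukh in UTC: 09:00-16:10, 16:15-17:00 (subtract 6h to convert from UTC+6).
Tomás in UTC: 09:45-10:35, 11:25-16:05, 16:30-17:00 (subtract 4h to convert from UTC+4).
Aarav in UTC: 09:00-11:10, 12:05-16:35 (subtract 2h to convert from UTC+2).
Wiremu in UTC: 09:00-11:50, 12:05-16:55 (subtract 2h to convert from UTC+2).
Vanya in UTC: 09:10-09:45, 10:00-13:45, 15:15-17:00 (subtract 4h to convert from UTC+4).
Farrukh ∩ Tomás: 09:45-10:35, 11:25-16:05, 16:30-17:00.
Farrukh ∩ Tomás ∩ Aarav: 09:45-10:35, 12:05-16:05, 16:30-16:35.
Farrukh ∩ Tomás ∩ Aarav ∩ Wiremu: 09:45-10:35, 12:05-16:05, 16:30-16:35.
Farrukh ∩ Tomás ∩ Aarav ∩ Wiremu ∩ Vanya: 10:00-10:35, 12:05-13:45, 15:15-16:05, 16:30-16:35.

10:00-10:35, 12:05-13:45, 15:15-16:05, 16:30-16:35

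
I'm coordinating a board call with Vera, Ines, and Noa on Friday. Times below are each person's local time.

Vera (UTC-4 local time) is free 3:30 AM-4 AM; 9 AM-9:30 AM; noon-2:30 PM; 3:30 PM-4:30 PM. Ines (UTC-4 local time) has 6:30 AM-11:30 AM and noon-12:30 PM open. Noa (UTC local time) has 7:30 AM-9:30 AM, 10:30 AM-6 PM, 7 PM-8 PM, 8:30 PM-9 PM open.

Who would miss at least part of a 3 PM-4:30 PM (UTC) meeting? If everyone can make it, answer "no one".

Vera in UTC: 07:30-08:00, 13:00-13:30, 16:00-18:30, 19:30-20:30 (add 4h to convert from UTC-4).
Ines in UTC: 10:30-15:30, 16:00-16:30 (add 4h to convert from UTC-4).
Noa in UTC: 07:30-09:30, 10:30-18:00, 19:00-20:00, 20:30-21:00.
Vera: not fully free for 15:00-16:30. Ines: not fully free for 15:00-16:30. Noa: free for 15:00-16:30.

Ines, Vera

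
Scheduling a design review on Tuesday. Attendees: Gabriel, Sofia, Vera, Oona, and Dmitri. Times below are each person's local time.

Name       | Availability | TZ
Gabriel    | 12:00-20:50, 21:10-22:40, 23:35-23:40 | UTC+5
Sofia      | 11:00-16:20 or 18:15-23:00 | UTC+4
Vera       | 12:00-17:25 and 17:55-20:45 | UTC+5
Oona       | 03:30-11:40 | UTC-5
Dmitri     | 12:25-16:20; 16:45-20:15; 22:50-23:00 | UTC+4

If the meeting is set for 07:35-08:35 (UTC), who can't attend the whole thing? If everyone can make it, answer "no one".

Gabriel in UTC: 07:00-15:50, 16:10-17:40, 18:35-18:40 (subtract 5h to convert from UTC+5).
Sofia in UTC: 07:00-12:20, 14:15-19:00 (subtract 4h to convert from UTC+4).
Vera in UTC: 07:00-12:25, 12:55-15:45 (subtract 5h to convert from UTC+5).
Oona in UTC: 08:30-16:40 (add 5h to convert from UTC-5).
Dmitri in UTC: 08:25-12:20, 12:45-16:15, 18:50-19:00 (subtract 4h to convert from UTC+4).
Gabriel: free for 07:35-08:35. Sofia: free for 07:35-08:35. Vera: free for 07:35-08:35. Oona: not fully free for 07:35-08:35. Dmitri: not fully free for 07:35-08:35.

Dmitri, Oona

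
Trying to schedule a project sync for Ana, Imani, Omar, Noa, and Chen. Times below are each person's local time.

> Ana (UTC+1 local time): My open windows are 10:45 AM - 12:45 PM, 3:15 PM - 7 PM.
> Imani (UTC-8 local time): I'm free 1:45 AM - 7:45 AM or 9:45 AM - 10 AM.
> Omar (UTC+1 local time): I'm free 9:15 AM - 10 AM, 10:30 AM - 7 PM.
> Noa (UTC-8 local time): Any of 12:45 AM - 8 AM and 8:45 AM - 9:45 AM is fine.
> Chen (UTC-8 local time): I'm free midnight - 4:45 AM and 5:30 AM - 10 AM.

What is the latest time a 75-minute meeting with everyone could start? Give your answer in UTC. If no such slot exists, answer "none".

14:30

Ana in UTC: 09:45-11:45, 14:15-18:00 (subtract 1h to convert from UTC+1).
Imani in UTC: 09:45-15:45, 17:45-18:00 (add 8h to convert from UTC-8).
Omar in UTC: 08:15-09:00, 09:30-18:00 (subtract 1h to convert from UTC+1).
Noa in UTC: 08:45-16:00, 16:45-17:45 (add 8h to convert from UTC-8).
Chen in UTC: 08:00-12:45, 13:30-18:00 (add 8h to convert from UTC-8).
Ana ∩ Imani: 09:45-11:45, 14:15-15:45, 17:45-18:00.
Ana ∩ Imani ∩ Omar: 09:45-11:45, 14:15-15:45, 17:45-18:00.
Ana ∩ Imani ∩ Omar ∩ Noa: 09:45-11:45, 14:15-15:45.
Ana ∩ Imani ∩ Omar ∩ Noa ∩ Chen: 09:45-11:45, 14:15-15:45.
The last common window of at least 75 minutes is 14:15-15:45; a 75-minute meeting can start as late as 14:30 and still end by 15:45.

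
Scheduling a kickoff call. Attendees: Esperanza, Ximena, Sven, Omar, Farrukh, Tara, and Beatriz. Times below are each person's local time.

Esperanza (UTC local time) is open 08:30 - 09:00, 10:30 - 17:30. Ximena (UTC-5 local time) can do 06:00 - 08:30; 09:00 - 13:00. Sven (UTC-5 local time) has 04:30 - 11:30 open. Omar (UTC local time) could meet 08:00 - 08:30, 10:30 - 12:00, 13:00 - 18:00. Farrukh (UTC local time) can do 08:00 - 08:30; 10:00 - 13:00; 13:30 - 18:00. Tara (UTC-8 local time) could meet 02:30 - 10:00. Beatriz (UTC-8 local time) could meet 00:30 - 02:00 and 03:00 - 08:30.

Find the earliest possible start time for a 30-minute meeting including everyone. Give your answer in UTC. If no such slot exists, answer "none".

Esperanza in UTC: 08:30-09:00, 10:30-17:30.
Ximena in UTC: 11:00-13:30, 14:00-18:00 (add 5h to convert from UTC-5).
Sven in UTC: 09:30-16:30 (add 5h to convert from UTC-5).
Omar in UTC: 08:00-08:30, 10:30-12:00, 13:00-18:00.
Farrukh in UTC: 08:00-08:30, 10:00-13:00, 13:30-18:00.
Tara in UTC: 10:30-18:00 (add 8h to convert from UTC-8).
Beatriz in UTC: 08:30-10:00, 11:00-16:30 (add 8h to convert from UTC-8).
Esperanza ∩ Ximena: 11:00-13:30, 14:00-17:30.
Esperanza ∩ Ximena ∩ Sven: 11:00-13:30, 14:00-16:30.
Esperanza ∩ Ximena ∩ Sven ∩ Omar: 11:00-12:00, 13:00-13:30, 14:00-16:30.
Esperanza ∩ Ximena ∩ Sven ∩ Omar ∩ Farrukh: 11:00-12:00, 14:00-16:30.
Esperanza ∩ Ximena ∩ Sven ∩ Omar ∩ Farrukh ∩ Tara: 11:00-12:00, 14:00-16:30.
Esperanza ∩ Ximena ∩ Sven ∩ Omar ∩ Farrukh ∩ Tara ∩ Beatriz: 11:00-12:00, 14:00-16:30.
The first common window of at least 30 minutes is 11:00-12:00, so the earliest start is 11:00.

11:00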